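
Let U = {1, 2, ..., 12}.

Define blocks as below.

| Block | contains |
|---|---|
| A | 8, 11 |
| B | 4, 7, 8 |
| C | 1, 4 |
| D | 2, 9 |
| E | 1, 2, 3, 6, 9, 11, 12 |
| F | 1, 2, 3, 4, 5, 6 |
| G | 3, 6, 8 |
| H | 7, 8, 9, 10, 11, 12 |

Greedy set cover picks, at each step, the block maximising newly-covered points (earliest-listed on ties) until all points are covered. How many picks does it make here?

Greedy: pick E (covers 7 new) → pick B (covers 3 new) → pick F (covers 1 new) → pick H (covers 1 new). Total picks: 4.
(The true minimum cover uses only 2 blocks, so greedy is not optimal here.)

4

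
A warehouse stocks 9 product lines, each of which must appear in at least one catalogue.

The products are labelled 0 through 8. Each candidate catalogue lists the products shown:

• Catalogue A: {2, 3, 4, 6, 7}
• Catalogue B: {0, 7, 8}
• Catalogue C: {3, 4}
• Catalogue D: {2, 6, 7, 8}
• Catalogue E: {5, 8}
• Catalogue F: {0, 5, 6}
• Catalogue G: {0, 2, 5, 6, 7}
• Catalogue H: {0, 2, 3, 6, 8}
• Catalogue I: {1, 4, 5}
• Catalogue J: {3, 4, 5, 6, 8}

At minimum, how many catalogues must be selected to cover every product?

A and H and I together: A ∪ H ∪ I = {0, 1, 2, 3, 4, 5, 6, 7, 8} — every product is covered.
Only I contains 1, so I is forced; the remaining 6 products need at least 2 more catalogues (each remaining catalogue adds at most 5) — so at least 3 catalogues are needed, and 3 is optimal.

3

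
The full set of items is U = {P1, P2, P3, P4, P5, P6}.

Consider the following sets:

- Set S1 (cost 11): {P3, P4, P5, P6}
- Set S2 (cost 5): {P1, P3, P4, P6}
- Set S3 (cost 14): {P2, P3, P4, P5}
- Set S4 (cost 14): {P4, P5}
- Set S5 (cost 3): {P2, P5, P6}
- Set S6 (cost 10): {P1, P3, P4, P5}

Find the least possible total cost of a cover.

8

S2, S5 together cover every item (S2 ∪ S5 = {P1, P2, P3, P4, P5, P6}); total cost 5 + 3 = 8.
No covering selection has total cost below 8.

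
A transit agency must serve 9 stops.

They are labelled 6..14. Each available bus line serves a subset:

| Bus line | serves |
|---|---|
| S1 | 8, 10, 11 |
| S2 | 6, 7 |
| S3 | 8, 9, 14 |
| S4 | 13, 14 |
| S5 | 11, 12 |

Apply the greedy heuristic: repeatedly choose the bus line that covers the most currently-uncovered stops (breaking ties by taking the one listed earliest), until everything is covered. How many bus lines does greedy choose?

Greedy: pick S1 (covers 3 new) → pick S2 (covers 2 new) → pick S3 (covers 2 new) → pick S4 (covers 1 new) → pick S5 (covers 1 new). Total picks: 5.

5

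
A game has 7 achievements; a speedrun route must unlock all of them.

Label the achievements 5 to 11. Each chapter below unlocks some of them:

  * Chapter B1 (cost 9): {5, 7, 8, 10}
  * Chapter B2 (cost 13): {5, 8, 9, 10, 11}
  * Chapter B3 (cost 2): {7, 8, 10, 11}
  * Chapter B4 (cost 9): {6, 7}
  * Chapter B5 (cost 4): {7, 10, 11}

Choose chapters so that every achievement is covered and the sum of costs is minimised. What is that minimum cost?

22

B2, B4 together cover every achievement (B2 ∪ B4 = {5, 6, 7, 8, 9, 10, 11}); total cost 13 + 9 = 22.
The greedy pick B3, B2, B4 costs 24; no covering selection beats 22.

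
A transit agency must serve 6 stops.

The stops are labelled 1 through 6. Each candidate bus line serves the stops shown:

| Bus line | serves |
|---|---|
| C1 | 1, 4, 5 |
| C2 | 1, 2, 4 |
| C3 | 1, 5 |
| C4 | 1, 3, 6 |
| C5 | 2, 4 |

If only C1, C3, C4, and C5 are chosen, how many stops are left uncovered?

0

Union of C1, C3, C4, C5 = {1, 2, 3, 4, 5, 6} — that's every stop, so 0 are uncovered.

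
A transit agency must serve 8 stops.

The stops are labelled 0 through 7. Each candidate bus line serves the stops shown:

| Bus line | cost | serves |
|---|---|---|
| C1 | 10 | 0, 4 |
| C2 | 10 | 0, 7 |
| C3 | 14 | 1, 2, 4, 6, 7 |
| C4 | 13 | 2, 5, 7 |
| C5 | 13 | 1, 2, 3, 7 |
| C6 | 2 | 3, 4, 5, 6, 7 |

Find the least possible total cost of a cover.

25

C2, C5, C6 together cover every stop (C2 ∪ C5 ∪ C6 = {0, 1, 2, 3, 4, 5, 6, 7}); total cost 10 + 13 + 2 = 25.
No covering selection has total cost below 25.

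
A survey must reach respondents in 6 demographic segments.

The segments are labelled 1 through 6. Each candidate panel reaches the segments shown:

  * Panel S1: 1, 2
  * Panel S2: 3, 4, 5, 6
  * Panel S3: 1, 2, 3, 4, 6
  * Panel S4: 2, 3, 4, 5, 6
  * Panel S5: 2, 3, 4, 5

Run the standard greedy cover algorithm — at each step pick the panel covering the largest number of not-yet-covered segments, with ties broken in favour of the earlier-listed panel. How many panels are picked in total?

Greedy: pick S3 (covers 5 new) → pick S2 (covers 1 new). Total picks: 2.

2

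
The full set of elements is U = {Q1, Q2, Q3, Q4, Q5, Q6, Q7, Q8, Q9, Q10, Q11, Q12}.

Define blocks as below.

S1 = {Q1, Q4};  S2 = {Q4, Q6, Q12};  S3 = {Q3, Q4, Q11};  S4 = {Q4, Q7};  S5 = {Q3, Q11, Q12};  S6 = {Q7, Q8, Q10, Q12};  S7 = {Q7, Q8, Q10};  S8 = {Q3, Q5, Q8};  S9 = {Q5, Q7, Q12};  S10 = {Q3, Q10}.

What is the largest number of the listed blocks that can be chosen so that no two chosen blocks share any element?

3

S1, S5, S7 are pairwise disjoint (S1={Q1,Q4}; S5={Q3,Q11,Q12}; S7={Q7,Q8,Q10}).
Every remaining block overlaps one of these, and no 4 of the listed blocks are pairwise disjoint, so 3 is the maximum.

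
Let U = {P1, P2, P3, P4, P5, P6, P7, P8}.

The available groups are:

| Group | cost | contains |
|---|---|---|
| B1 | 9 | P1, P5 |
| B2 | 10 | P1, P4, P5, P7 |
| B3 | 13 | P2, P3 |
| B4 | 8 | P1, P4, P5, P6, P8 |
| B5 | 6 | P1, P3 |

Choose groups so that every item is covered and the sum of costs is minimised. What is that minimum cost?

B2, B3, B4 together cover every item (B2 ∪ B3 ∪ B4 = {P1, P2, P3, P4, P5, P6, P7, P8}); total cost 10 + 13 + 8 = 31.
The greedy pick B4, B5, B2, B3 costs 37; no covering selection beats 31.

31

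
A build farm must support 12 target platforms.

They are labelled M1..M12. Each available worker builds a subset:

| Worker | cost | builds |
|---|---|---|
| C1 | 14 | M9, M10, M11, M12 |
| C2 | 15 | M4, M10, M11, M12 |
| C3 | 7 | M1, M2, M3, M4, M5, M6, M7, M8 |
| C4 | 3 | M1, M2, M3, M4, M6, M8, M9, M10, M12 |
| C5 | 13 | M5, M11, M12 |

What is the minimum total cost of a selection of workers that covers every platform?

21

C1, C3 together cover every platform (C1 ∪ C3 = {M1, M2, M3, M4, M5, M6, M7, M8, M9, M10, M11, M12}); total cost 14 + 7 = 21.
The greedy pick C4, C3, C5 costs 23; no covering selection beats 21.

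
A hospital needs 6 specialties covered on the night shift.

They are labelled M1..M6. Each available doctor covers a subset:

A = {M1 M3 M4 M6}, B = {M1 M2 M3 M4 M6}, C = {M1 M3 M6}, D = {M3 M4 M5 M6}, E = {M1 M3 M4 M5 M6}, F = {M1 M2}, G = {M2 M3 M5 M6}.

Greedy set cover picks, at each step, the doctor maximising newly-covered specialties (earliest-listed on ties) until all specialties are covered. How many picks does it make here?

2

Greedy: pick B (covers 5 new) → pick D (covers 1 new). Total picks: 2.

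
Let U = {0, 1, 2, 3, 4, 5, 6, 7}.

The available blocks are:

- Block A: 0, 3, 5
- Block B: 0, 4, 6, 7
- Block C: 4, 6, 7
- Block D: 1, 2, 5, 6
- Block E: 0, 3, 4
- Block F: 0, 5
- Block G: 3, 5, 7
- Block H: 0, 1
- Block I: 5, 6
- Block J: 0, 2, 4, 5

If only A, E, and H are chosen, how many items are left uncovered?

Union of A, E, H = {0, 1, 3, 4, 5}.
Not covered: 2, 6, 7 — 3 items.

3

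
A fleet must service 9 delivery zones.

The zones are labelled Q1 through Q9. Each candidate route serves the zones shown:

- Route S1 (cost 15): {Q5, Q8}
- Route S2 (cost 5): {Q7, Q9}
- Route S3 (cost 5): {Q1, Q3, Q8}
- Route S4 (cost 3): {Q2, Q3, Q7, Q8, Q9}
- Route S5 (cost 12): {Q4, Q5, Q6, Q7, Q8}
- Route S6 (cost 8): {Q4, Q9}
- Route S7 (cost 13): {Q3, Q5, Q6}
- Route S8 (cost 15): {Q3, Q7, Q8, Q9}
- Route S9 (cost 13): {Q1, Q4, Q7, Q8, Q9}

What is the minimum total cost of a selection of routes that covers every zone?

20

S3, S4, S5 together cover every zone (S3 ∪ S4 ∪ S5 = {Q1, Q2, Q3, Q4, Q5, Q6, Q7, Q8, Q9}); total cost 5 + 3 + 12 = 20.
No covering selection has total cost below 20.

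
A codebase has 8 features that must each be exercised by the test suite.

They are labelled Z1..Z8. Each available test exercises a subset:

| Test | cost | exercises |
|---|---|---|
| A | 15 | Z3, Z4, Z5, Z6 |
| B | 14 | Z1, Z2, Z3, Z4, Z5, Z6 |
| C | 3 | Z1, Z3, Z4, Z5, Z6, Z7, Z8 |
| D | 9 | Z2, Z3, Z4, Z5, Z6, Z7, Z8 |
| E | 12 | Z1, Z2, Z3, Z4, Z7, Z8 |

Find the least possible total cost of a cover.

C, D together cover every feature (C ∪ D = {Z1, Z2, Z3, Z4, Z5, Z6, Z7, Z8}); total cost 3 + 9 = 12.
No covering selection has total cost below 12.

12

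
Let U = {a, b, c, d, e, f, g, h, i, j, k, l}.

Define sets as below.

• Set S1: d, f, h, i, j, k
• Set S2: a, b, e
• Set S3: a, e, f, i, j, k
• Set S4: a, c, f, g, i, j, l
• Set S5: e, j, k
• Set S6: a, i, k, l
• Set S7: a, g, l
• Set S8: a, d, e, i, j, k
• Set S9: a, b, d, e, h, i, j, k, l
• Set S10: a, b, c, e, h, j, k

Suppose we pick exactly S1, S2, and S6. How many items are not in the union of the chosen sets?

2

Union of S1, S2, S6 = {a, b, d, e, f, h, i, j, k, l}.
Not covered: c, g — 2 items.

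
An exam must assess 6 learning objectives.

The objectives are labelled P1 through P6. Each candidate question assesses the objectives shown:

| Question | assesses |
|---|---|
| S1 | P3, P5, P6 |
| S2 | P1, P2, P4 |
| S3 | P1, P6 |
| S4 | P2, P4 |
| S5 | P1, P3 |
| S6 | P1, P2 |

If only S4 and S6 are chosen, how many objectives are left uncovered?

Union of S4, S6 = {P1, P2, P4}.
Not covered: P3, P5, P6 — 3 objectives.

3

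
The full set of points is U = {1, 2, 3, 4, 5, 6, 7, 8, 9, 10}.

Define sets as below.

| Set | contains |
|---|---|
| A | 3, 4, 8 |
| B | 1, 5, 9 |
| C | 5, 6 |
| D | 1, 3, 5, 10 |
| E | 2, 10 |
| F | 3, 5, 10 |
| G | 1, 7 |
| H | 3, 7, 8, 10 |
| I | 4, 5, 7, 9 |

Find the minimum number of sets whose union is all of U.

A and C and D and E and I together: A ∪ C ∪ D ∪ E ∪ I = {1, 2, 3, 4, 5, 6, 7, 8, 9, 10} — every point is covered.
No 4 of the 9 sets cover everything (all 126 combinations miss at least one point), so 5 is optimal.

5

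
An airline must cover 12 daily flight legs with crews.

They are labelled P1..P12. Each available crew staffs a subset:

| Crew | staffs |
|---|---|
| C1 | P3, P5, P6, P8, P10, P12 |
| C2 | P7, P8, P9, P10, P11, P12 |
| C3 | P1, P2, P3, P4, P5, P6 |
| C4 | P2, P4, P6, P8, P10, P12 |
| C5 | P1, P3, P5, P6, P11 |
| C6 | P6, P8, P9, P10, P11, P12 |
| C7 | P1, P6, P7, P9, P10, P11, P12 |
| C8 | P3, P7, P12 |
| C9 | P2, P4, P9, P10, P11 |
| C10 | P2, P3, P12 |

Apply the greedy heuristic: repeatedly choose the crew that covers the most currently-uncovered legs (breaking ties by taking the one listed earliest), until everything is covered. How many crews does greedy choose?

3

Greedy: pick C7 (covers 7 new) → pick C3 (covers 4 new) → pick C1 (covers 1 new). Total picks: 3.
(The true minimum cover uses only 2 crews, so greedy is not optimal here.)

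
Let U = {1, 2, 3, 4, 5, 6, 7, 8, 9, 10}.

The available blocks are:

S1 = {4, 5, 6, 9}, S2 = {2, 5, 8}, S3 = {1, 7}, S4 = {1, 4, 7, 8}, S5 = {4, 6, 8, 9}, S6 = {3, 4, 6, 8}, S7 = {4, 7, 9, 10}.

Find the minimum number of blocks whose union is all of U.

S2, S4, S6, and S7 cover everything between them: the union {1, 2, 3, 4, 5, 6, 7, 8, 9, 10} is all of U.
No 3 of the 7 blocks cover everything (all 35 combinations miss at least one item), so 4 is optimal.

4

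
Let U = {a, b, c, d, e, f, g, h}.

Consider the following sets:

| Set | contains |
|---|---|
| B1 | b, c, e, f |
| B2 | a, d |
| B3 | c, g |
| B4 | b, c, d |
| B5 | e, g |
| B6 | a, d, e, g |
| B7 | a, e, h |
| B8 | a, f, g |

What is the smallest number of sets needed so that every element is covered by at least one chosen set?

3

B1, B6, and B7 cover everything between them: the union {a, b, c, d, e, f, g, h} is all of U.
Only B7 contains h, so B7 is forced; the remaining 5 elements need at least 2 more sets (each remaining set adds at most 3) — so at least 3 sets are needed, and 3 is optimal.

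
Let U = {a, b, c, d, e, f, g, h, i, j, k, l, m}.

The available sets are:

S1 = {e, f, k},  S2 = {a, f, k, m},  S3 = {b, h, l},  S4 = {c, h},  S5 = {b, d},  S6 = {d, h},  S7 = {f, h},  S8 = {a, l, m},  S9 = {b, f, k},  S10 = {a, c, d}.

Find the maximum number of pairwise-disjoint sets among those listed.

S1, S4, S5, S8 are pairwise disjoint (S1={e,f,k}; S4={c,h}; S5={b,d}; S8={a,l,m}).
Every remaining set overlaps one of these, and no 5 of the listed sets are pairwise disjoint, so 4 is the maximum.

4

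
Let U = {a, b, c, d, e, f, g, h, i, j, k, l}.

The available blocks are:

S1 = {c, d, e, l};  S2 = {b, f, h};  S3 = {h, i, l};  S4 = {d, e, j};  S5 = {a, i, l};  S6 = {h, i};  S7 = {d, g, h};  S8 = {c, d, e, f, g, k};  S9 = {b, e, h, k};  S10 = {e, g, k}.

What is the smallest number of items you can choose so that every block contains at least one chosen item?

3

Take T = {e, h, l}. Each listed block contains at least one of these, so T is a hitting set of size 3.
The blocks S2, S4, S5 are pairwise disjoint, so any hitting set needs a separate item for each — at least 3. Hence 3 is optimal.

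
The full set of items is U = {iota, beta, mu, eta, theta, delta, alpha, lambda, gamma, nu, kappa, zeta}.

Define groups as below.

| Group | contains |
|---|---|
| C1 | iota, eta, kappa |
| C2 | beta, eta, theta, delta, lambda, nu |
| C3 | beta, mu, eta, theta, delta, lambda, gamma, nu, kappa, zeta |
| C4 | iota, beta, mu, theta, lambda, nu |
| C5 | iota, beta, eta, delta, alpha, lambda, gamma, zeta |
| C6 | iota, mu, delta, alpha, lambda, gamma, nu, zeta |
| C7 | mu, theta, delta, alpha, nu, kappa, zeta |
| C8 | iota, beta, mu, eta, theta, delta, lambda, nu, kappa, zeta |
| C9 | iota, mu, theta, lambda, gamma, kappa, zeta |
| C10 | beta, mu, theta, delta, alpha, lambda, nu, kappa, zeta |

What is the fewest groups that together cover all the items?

C5 and C7 together: C5 ∪ C7 = {iota, beta, mu, eta, theta, delta, alpha, lambda, gamma, nu, kappa, zeta} — every item is covered.
No single group has all 12 items (the largest, C3, has 10), so 2 is optimal.

2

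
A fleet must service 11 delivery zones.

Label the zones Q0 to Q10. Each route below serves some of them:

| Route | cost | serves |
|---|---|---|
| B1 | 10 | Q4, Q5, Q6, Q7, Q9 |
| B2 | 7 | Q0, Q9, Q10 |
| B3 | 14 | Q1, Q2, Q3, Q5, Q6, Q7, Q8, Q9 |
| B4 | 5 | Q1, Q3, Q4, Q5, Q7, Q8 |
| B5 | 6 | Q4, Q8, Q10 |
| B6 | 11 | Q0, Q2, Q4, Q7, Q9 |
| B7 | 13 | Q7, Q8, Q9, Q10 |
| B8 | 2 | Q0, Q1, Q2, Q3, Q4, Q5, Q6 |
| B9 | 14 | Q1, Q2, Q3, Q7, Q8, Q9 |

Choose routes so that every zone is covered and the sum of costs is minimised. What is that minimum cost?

14

B2, B4, B8 together cover every zone (B2 ∪ B4 ∪ B8 = {Q0, Q1, Q2, Q3, Q4, Q5, Q6, Q7, Q8, Q9, Q10}); total cost 7 + 5 + 2 = 14.
No covering selection has total cost below 14.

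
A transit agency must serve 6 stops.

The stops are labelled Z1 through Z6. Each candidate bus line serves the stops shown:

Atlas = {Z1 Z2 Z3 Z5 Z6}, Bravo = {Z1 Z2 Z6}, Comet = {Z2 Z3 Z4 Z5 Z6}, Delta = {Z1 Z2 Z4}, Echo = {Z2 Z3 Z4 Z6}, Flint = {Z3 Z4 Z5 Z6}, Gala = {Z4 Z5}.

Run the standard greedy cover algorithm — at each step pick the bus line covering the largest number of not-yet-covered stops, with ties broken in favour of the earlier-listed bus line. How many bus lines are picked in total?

Greedy: pick Atlas (covers 5 new) → pick Comet (covers 1 new). Total picks: 2.

2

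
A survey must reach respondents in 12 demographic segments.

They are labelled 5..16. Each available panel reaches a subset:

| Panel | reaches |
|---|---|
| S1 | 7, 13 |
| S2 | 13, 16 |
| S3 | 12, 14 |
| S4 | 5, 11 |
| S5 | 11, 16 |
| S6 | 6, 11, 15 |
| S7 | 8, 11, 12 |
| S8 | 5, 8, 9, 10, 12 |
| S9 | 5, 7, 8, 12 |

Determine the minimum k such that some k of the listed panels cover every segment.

5

S1 and S2 and S3 and S6 and S8 together: S1 ∪ S2 ∪ S3 ∪ S6 ∪ S8 = {5, 6, 7, 8, 9, 10, 11, 12, 13, 14, 15, 16} — every segment is covered.
No 4 of the 9 panels cover everything (all 126 combinations miss at least one segment), so 5 is optimal.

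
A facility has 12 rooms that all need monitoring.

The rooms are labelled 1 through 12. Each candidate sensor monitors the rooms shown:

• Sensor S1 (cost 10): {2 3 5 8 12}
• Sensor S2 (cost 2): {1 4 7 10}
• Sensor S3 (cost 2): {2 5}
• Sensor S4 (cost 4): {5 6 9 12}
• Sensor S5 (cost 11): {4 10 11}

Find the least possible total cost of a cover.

27

S1, S2, S4, S5 together cover every room (S1 ∪ S2 ∪ S4 ∪ S5 = {1, 2, 3, 4, 5, 6, 7, 8, 9, 10, 11, 12}); total cost 10 + 2 + 4 + 11 = 27.
The greedy pick S2, S3, S4, S1, S5 costs 29; no covering selection beats 27.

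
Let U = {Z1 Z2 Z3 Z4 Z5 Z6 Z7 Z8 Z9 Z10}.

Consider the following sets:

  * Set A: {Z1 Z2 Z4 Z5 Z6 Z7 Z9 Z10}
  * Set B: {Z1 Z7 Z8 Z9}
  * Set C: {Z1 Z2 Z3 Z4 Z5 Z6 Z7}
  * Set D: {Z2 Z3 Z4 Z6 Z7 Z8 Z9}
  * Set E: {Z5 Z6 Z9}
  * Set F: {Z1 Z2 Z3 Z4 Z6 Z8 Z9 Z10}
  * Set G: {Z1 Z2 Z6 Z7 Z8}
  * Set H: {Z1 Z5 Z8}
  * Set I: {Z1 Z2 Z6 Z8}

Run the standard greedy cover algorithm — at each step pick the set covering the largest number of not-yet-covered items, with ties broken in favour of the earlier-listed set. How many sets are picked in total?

2

Greedy: pick A (covers 8 new) → pick D (covers 2 new). Total picks: 2.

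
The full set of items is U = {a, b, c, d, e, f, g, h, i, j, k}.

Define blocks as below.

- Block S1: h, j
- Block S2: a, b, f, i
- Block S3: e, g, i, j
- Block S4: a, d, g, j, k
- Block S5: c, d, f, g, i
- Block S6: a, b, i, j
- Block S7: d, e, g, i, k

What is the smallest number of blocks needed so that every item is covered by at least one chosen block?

4

S1 and S2 and S5 and S7 together: S1 ∪ S2 ∪ S5 ∪ S7 = {a, b, c, d, e, f, g, h, i, j, k} — every item is covered.
No 3 of the 7 blocks cover everything (all 35 combinations miss at least one item), so 4 is optimal.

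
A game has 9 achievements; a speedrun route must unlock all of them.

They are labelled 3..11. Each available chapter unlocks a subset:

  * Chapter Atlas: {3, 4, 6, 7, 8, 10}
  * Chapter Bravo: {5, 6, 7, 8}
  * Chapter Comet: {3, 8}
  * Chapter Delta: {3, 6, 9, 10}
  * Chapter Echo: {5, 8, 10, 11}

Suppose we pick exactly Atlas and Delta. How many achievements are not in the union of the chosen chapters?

Union of Atlas, Delta = {3, 4, 6, 7, 8, 9, 10}.
Not covered: 5, 11 — 2 achievements.

2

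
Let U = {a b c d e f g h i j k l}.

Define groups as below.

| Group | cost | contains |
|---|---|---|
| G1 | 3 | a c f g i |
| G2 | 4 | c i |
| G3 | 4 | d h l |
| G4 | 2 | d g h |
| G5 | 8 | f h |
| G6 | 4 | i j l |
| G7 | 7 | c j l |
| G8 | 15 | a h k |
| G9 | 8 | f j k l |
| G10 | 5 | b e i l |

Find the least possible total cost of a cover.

18

G1, G4, G9, G10 together cover every item (G1 ∪ G4 ∪ G9 ∪ G10 = {a, b, c, d, e, f, g, h, i, j, k, l}); total cost 3 + 2 + 8 + 5 = 18.
The greedy pick G1, G4, G10, G6, G9 costs 22; no covering selection beats 18.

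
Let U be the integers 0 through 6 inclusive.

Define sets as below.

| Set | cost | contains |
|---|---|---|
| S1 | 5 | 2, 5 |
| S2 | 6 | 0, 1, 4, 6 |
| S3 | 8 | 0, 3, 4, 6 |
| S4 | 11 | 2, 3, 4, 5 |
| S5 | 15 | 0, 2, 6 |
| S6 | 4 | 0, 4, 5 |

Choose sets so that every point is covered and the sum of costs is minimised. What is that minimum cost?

S2, S4 together cover every point (S2 ∪ S4 = {0, 1, 2, 3, 4, 5, 6}); total cost 6 + 11 = 17.
The greedy pick S6, S2, S1, S3 costs 23; no covering selection beats 17.

17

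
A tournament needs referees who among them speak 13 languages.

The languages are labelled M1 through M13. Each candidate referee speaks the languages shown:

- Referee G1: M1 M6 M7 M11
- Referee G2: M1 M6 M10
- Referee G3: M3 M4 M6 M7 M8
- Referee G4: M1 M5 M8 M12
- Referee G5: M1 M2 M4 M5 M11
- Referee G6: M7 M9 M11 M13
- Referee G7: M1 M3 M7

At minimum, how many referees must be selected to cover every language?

5

G2 and G3 and G4 and G5 and G6 together: G2 ∪ G3 ∪ G4 ∪ G5 ∪ G6 = {M1, M2, M3, M4, M5, M6, M7, M8, M9, M10, M11, M12, M13} — every language is covered.
No 4 of the 7 referees cover everything (all 35 combinations miss at least one language), so 5 is optimal.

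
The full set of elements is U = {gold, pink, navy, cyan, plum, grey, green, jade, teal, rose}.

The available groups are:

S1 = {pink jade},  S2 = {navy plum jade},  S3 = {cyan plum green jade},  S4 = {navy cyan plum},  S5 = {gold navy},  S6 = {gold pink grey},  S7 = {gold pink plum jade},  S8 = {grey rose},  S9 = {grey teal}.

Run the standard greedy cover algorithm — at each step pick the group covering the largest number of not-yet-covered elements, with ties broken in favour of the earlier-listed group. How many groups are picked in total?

5

Greedy: pick S3 (covers 4 new) → pick S6 (covers 3 new) → pick S2 (covers 1 new) → pick S8 (covers 1 new) → pick S9 (covers 1 new). Total picks: 5.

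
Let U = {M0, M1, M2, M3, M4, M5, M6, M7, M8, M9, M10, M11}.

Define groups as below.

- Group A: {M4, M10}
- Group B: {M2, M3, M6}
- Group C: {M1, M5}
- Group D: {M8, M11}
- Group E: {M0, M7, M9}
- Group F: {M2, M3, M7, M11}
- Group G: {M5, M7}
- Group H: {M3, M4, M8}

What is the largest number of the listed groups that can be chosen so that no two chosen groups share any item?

5

A, B, C, D, E are pairwise disjoint (A={M4,M10}; B={M2,M3,M6}; C={M1,M5}; D={M8,M11}; E={M0,M7,M9}).
Every remaining group overlaps one of these, and no 6 of the listed groups are pairwise disjoint, so 5 is the maximum.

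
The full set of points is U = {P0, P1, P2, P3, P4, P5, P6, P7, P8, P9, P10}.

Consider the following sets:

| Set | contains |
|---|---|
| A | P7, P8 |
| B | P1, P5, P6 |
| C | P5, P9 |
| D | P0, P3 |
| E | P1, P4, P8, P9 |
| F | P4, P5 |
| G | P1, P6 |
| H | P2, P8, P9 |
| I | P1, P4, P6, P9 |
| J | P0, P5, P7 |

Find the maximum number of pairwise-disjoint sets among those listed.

4

A, D, F, G are pairwise disjoint (A={P7,P8}; D={P0,P3}; F={P4,P5}; G={P1,P6}).
Every remaining set overlaps one of these, and no 5 of the listed sets are pairwise disjoint, so 4 is the maximum.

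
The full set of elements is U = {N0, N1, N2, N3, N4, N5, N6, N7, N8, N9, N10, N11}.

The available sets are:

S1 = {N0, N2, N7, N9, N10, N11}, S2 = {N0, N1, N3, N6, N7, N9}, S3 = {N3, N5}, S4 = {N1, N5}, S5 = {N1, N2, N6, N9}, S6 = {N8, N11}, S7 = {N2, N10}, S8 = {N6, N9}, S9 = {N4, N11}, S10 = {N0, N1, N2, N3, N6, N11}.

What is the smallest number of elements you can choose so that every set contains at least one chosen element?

4

Take H = {N2, N5, N9, N11}. Each listed set contains at least one of these, so H is a hitting set of size 4.
The sets S3, S7, S8, S9 are pairwise disjoint, so any hitting set needs a separate element for each — at least 4. Hence 4 is optimal.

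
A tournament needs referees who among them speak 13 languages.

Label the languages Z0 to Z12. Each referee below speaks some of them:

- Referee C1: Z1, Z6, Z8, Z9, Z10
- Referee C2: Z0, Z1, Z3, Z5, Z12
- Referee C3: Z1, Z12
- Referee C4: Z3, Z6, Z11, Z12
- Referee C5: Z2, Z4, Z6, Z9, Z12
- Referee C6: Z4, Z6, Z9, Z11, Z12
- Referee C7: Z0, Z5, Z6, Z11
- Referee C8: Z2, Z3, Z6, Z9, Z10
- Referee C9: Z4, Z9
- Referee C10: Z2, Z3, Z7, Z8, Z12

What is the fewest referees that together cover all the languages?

4

Take {C1, C6, C7, C10}. Their union is {Z0, Z1, Z2, Z3, Z4, Z5, Z6, Z7, Z8, Z9, Z10, Z11, Z12}, which is all 13 languages.
No 3 of the 10 referees cover everything (all 120 combinations miss at least one language), so 4 is optimal.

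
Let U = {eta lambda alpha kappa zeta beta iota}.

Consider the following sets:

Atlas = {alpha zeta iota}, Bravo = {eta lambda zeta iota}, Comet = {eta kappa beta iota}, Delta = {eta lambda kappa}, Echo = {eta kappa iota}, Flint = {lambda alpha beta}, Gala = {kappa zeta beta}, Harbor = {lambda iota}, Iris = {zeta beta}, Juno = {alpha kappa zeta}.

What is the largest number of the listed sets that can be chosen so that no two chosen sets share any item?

2

Harbor, Juno are pairwise disjoint (Harbor={lambda,iota}; Juno={alpha,kappa,zeta}).
Every remaining set overlaps one of these, and no 3 of the listed sets are pairwise disjoint, so 2 is the maximum.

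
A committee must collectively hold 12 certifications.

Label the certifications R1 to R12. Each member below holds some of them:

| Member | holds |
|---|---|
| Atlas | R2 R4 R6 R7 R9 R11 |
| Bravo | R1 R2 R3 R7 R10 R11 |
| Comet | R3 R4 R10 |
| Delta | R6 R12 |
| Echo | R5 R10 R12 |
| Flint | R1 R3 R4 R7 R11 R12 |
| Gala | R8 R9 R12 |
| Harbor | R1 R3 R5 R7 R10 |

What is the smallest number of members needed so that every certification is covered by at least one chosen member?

Atlas and Gala and Harbor together: Atlas ∪ Gala ∪ Harbor = {R1, R2, R3, R4, R5, R6, R7, R8, R9, R10, R11, R12} — every certification is covered.
Only Gala contains R8, so Gala is forced; the remaining 9 certifications need at least 2 more members (each remaining member adds at most 6) — so at least 3 members are needed, and 3 is optimal.

3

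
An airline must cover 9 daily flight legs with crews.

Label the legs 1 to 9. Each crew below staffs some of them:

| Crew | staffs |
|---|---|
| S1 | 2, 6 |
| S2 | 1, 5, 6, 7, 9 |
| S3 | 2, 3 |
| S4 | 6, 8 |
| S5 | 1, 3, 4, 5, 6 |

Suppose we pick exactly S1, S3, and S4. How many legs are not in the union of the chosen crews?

Union of S1, S3, S4 = {2, 3, 6, 8}.
Not covered: 1, 4, 5, 7, 9 — 5 legs.

5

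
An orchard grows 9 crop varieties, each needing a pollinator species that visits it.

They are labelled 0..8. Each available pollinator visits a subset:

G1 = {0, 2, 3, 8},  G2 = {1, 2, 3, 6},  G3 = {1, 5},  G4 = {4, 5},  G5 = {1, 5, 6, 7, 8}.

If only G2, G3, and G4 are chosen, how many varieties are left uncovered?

3

Union of G2, G3, G4 = {1, 2, 3, 4, 5, 6}.
Not covered: 0, 7, 8 — 3 varieties.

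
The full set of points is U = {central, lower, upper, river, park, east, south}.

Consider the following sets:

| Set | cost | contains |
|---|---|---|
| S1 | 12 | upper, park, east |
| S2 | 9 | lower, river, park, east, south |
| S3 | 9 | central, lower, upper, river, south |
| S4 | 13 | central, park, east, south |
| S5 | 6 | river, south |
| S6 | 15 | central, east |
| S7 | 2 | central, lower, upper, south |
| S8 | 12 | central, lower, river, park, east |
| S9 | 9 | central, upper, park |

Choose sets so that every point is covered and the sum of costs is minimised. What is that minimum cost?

11

S2, S7 together cover every point (S2 ∪ S7 = {central, lower, upper, river, park, east, south}); total cost 9 + 2 = 11.
No covering selection has total cost below 11.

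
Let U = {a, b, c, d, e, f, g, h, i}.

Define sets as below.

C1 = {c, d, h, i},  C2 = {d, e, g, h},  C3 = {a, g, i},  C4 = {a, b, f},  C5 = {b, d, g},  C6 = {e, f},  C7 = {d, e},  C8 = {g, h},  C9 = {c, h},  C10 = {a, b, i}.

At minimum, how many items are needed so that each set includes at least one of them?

4

T = {b, e, h, i} meets every set (each contains at least one member of T), and |T| = 4.
No choice of 3 items meets every set, so 4 is the minimum.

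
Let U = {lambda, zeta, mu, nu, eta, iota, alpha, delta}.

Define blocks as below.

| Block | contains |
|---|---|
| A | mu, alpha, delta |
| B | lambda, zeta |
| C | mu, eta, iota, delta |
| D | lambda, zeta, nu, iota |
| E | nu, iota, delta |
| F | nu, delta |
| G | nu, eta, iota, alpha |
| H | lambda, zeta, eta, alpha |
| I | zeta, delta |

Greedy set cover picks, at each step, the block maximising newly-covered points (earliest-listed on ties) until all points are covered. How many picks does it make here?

Greedy: pick C (covers 4 new) → pick D (covers 3 new) → pick A (covers 1 new). Total picks: 3.

3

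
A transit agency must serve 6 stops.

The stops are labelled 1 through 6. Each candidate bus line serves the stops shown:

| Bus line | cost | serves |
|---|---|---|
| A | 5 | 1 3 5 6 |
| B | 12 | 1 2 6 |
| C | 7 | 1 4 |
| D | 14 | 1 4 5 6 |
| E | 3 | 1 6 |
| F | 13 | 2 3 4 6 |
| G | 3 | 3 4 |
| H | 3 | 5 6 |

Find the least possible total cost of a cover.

B, G, H together cover every stop (B ∪ G ∪ H = {1, 2, 3, 4, 5, 6}); total cost 12 + 3 + 3 = 18.
The greedy pick A, G, B costs 20; no covering selection beats 18.

18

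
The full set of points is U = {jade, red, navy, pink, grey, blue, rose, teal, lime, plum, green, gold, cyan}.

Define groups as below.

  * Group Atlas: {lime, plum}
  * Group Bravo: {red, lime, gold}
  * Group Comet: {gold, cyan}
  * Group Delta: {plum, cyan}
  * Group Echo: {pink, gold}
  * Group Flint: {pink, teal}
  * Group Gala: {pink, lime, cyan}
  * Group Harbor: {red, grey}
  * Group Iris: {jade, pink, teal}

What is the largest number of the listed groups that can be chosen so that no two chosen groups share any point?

Atlas, Comet, Flint, Harbor are pairwise disjoint (Atlas={lime,plum}; Comet={gold,cyan}; Flint={pink,teal}; Harbor={red,grey}).
Every remaining group overlaps one of these, and no 5 of the listed groups are pairwise disjoint, so 4 is the maximum.

4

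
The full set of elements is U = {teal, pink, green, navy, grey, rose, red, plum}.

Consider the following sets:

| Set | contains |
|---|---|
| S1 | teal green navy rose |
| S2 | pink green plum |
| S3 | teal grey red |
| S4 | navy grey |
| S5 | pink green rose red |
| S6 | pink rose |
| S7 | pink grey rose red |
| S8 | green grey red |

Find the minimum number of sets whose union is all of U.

3

Take {S1, S2, S8}. Their union is {teal, pink, green, navy, grey, rose, red, plum}, which is all 8 elements.
Only S2 contains plum, so S2 is forced; the remaining 5 elements need at least 2 more sets (each remaining set adds at most 3) — so at least 3 sets are needed, and 3 is optimal.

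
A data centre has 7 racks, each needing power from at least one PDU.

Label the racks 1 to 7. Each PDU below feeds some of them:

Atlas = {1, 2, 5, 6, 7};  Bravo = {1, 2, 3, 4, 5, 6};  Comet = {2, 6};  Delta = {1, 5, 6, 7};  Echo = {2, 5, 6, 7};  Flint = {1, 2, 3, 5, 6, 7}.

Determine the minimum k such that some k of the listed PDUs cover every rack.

Take {Bravo, Echo}. Their union is {1, 2, 3, 4, 5, 6, 7}, which is all 7 racks.
No single PDU has all 7 racks (the largest, Bravo, has 6), so 2 is optimal.

2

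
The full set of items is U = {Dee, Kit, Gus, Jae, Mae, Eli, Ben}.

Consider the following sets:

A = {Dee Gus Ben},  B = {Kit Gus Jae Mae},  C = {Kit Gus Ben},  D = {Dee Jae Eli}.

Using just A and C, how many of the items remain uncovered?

3

Union of A, C = {Dee, Kit, Gus, Ben}.
Not covered: Jae, Mae, Eli — 3 items.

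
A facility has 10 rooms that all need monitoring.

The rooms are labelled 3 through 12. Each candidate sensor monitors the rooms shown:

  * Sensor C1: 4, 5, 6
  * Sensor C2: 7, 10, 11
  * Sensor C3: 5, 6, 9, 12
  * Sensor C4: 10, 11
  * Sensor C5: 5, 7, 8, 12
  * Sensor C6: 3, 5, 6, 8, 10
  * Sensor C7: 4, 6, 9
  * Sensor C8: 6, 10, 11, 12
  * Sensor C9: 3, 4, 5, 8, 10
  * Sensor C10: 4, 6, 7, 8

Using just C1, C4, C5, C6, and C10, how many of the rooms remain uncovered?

Union of C1, C4, C5, C6, C10 = {3, 4, 5, 6, 7, 8, 10, 11, 12}.
Not covered: 9 — 1 room.

1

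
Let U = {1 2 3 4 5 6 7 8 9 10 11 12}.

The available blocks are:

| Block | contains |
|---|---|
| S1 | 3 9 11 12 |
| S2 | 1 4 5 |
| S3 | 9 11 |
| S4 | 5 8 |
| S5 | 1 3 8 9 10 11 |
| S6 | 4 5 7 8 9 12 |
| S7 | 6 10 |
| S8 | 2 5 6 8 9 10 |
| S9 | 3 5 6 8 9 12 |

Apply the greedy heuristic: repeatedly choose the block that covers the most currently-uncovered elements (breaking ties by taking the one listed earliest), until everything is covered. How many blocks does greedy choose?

Greedy: pick S5 (covers 6 new) → pick S6 (covers 4 new) → pick S8 (covers 2 new). Total picks: 3.

3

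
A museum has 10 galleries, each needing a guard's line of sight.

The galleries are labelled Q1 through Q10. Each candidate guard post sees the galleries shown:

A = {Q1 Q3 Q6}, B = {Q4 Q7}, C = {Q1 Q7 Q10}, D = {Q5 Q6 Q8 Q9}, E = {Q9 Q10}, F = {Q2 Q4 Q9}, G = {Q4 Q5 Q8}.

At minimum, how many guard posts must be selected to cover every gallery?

4

Take {A, C, D, F}. Their union is {Q1, Q2, Q3, Q4, Q5, Q6, Q7, Q8, Q9, Q10}, which is all 10 galleries.
Only F contains Q2, so F is forced; the remaining 7 galleries need at least 3 more guard posts (each remaining guard post adds at most 3) — so at least 4 guard posts are needed, and 4 is optimal.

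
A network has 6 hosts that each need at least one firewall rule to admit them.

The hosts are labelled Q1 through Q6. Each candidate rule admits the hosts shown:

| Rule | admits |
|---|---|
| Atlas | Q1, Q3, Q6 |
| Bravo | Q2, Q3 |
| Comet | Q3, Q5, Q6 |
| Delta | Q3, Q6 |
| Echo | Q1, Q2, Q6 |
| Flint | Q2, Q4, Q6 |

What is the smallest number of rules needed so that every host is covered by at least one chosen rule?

3

Comet and Echo and Flint together: Comet ∪ Echo ∪ Flint = {Q1, Q2, Q3, Q4, Q5, Q6} — every host is covered.
Only Flint contains Q4, so Flint is forced; the remaining 3 hosts need at least 2 more rules (each remaining rule adds at most 2) — so at least 3 rules are needed, and 3 is optimal.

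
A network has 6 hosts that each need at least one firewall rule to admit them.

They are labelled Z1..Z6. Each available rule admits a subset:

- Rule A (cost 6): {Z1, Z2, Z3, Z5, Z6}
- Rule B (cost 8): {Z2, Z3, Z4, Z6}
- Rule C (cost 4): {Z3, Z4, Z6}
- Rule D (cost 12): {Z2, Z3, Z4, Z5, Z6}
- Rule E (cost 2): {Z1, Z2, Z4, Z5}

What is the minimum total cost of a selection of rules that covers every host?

C, E together cover every host (C ∪ E = {Z1, Z2, Z3, Z4, Z5, Z6}); total cost 4 + 2 = 6.
No covering selection has total cost below 6.

6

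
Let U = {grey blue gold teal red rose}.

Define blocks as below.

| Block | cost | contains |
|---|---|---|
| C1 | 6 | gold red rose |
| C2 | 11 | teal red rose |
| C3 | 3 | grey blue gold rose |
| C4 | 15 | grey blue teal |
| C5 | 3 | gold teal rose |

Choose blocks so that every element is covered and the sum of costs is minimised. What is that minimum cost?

C1, C3, C5 together cover every element (C1 ∪ C3 ∪ C5 = {grey, blue, gold, teal, red, rose}); total cost 6 + 3 + 3 = 12.
No covering selection has total cost below 12.

12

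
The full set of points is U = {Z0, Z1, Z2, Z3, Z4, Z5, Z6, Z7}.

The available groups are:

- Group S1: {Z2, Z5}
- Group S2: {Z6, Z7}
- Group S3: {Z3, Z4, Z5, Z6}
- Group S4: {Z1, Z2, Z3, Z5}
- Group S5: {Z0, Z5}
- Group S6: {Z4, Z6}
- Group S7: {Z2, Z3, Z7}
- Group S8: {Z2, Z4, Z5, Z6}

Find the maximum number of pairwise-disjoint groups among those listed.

S5, S6, S7 are pairwise disjoint (S5={Z0,Z5}; S6={Z4,Z6}; S7={Z2,Z3,Z7}).
Every remaining group overlaps one of these, and no 4 of the listed groups are pairwise disjoint, so 3 is the maximum.

3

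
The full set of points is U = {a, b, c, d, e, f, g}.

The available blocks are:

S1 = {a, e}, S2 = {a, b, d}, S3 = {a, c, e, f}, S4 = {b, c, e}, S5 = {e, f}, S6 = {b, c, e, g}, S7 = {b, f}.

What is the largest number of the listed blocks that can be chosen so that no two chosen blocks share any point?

S1, S7 are pairwise disjoint (S1={a,e}; S7={b,f}).
Every remaining block overlaps one of these, and no 3 of the listed blocks are pairwise disjoint, so 2 is the maximum.

2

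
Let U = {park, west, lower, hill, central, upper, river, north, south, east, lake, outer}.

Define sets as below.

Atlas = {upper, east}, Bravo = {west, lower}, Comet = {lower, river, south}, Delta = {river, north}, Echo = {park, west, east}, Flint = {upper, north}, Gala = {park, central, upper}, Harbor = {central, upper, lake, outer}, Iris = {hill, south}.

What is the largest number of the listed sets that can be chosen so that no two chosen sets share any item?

4

Delta, Echo, Harbor, Iris are pairwise disjoint (Delta={river,north}; Echo={park,west,east}; Harbor={central,upper,lake,outer}; Iris={hill,south}).
Every remaining set overlaps one of these, and no 5 of the listed sets are pairwise disjoint, so 4 is the maximum.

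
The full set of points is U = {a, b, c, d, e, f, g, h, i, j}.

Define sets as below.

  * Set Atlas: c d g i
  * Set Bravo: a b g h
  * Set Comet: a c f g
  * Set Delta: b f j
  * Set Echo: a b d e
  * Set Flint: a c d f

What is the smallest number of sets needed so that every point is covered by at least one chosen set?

Take {Atlas, Bravo, Delta, Echo}. Their union is {a, b, c, d, e, f, g, h, i, j}, which is all 10 points.
No 3 of the 6 sets cover everything (all 20 combinations miss at least one point), so 4 is optimal.

4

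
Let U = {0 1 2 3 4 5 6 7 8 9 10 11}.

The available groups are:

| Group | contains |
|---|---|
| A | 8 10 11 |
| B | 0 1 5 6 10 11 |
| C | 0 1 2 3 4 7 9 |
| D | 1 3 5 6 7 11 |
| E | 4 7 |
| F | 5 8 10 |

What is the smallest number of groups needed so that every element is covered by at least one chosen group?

A and C and D together: A ∪ C ∪ D = {0, 1, 2, 3, 4, 5, 6, 7, 8, 9, 10, 11} — every element is covered.
Only C contains 2, so C is forced; the remaining 5 elements need at least 2 more groups (each remaining group adds at most 4) — so at least 3 groups are needed, and 3 is optimal.

3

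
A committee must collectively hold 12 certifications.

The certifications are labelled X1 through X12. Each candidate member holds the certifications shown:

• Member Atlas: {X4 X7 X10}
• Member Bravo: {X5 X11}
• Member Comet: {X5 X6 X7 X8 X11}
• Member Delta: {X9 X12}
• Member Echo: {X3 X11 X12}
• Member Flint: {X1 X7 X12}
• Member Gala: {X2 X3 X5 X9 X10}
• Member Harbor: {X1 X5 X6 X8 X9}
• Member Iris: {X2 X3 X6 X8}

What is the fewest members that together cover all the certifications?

Atlas and Comet and Flint and Gala together: Atlas ∪ Comet ∪ Flint ∪ Gala = {X1, X2, X3, X4, X5, X6, X7, X8, X9, X10, X11, X12} — every certification is covered.
No 3 of the 9 members cover everything (all 84 combinations miss at least one certification), so 4 is optimal.

4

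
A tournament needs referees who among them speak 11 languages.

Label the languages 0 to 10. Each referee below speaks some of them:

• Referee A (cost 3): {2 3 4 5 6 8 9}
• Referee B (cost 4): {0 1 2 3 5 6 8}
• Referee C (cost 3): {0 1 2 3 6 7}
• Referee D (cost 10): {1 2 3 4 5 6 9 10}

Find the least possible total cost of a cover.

16

A, C, D together cover every language (A ∪ C ∪ D = {0, 1, 2, 3, 4, 5, 6, 7, 8, 9, 10}); total cost 3 + 3 + 10 = 16.
No covering selection has total cost below 16.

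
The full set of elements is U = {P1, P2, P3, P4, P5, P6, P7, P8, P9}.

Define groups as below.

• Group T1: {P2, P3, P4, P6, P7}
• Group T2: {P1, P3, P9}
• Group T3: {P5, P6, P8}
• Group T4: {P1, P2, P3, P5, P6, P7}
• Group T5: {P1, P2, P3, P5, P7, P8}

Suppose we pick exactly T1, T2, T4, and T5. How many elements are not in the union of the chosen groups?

Union of T1, T2, T4, T5 = {P1, P2, P3, P4, P5, P6, P7, P8, P9} — that's every element, so 0 are uncovered.

0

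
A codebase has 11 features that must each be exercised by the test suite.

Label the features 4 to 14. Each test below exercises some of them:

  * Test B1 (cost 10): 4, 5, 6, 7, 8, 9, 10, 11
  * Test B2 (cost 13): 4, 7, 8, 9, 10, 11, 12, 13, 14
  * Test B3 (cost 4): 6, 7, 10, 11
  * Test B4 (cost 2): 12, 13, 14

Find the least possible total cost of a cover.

12

B1, B4 together cover every feature (B1 ∪ B4 = {4, 5, 6, 7, 8, 9, 10, 11, 12, 13, 14}); total cost 10 + 2 = 12.
The greedy pick B4, B3, B1 costs 16; no covering selection beats 12.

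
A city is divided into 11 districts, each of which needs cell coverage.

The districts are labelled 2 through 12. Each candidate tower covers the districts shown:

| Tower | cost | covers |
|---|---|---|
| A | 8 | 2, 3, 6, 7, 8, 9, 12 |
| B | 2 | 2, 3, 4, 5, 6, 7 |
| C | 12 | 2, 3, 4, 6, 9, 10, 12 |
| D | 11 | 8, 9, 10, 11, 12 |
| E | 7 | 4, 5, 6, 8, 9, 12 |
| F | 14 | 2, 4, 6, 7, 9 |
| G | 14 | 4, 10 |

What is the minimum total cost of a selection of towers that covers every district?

B, D together cover every district (B ∪ D = {2, 3, 4, 5, 6, 7, 8, 9, 10, 11, 12}); total cost 2 + 11 = 13.
No covering selection has total cost below 13.

13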